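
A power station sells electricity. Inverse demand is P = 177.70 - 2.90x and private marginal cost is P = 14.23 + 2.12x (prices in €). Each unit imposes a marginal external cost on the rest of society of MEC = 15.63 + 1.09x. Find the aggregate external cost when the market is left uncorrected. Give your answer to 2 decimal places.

€1086.89

Market equilibrium (private): 14.23 + 2.12x = 177.70 - 2.90x → x_m = 32.5637.
Total external cost = ∫₀^{x_m} (15.63 + 1.09x) dx = 15.63×32.5637 + ½×1.09×32.5637² = 1086.8857.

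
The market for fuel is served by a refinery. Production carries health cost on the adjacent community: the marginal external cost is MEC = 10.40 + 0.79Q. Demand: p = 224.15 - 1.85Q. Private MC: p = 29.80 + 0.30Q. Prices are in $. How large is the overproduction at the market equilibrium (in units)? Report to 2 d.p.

Market equilibrium (private): 29.80 + 0.30Q = 224.15 - 1.85Q → Q_m = 90.3953.
Social marginal cost = private MC + MEC = 40.20 + 1.09Q.
Set SMC = demand: 40.20 + 1.09Q = 224.15 - 1.85Q → Q* = 62.5680.
Gap = |90.3953 − 62.5680| = 27.8273.

27.83 units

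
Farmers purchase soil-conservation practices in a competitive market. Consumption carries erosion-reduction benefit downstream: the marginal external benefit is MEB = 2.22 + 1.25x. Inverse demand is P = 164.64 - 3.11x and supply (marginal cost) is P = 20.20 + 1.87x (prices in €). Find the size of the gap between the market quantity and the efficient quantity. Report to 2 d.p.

Market equilibrium (private): 20.20 + 1.87x = 164.64 - 3.11x → x_m = 29.0040.
Social marginal benefit = demand + MEB = 166.86 - 1.86x.
Set SMB = MC: 166.86 - 1.86x = 20.20 + 1.87x → x* = 39.3190.
Gap = |29.0040 − 39.3190| = 10.3150.

10.32 units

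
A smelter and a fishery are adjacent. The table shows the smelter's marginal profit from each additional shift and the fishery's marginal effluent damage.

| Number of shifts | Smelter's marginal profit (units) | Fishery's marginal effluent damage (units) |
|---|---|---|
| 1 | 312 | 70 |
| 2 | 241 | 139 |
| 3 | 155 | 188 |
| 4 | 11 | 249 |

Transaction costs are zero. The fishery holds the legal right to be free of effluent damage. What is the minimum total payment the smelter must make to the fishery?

Efficient level: marginal profit ≥ marginal effluent damage through level 2, so k* = 2.
With the fishery holding the right, the smelter must at least compensate total damage at k*: 70 + 139 = 209.

209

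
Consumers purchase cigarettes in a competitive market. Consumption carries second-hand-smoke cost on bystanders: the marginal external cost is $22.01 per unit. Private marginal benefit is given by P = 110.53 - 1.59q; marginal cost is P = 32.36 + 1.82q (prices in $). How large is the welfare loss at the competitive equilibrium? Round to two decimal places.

Market equilibrium (private): 32.36 + 1.82q = 110.53 - 1.59q → q_m = 22.9238.
Social marginal benefit = demand − MEC = 88.52 - 1.59q.
Set SMB = MC: 88.52 - 1.59q = 32.36 + 1.82q → q* = 16.4692.
The welfare-loss triangle has base |q_m − q*| and height MEC(q_m) (the vertical gap between SMB and MC is zero at q* and MEC at q_m).
DWL = ½ × 6.4546 × 22.0100 = 71.0329.

DWL = $71.03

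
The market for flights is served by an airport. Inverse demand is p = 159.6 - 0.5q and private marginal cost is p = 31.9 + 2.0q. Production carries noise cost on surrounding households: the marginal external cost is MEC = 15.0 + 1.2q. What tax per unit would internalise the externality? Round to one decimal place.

tax = 51.6 per unit

Social marginal cost = private MC + MEC = 46.9 + 3.2q.
Set SMC = demand: 46.9 + 3.2q = 159.6 - 0.5q → q* = 30.4595.
The Pigouvian tax equals MEC at q*: 15.0 + 1.2×30.4595 = 51.5514.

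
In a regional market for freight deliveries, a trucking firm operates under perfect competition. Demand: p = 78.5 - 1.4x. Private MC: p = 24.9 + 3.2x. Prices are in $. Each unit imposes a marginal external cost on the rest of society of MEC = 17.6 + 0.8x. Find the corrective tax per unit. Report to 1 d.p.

Social marginal cost = private MC + MEC = 42.5 + 4.0x.
Set SMC = demand: 42.5 + 4.0x = 78.5 - 1.4x → x* = 6.6667.
The Pigouvian tax equals MEC at x*: 17.6 + 0.8×6.6667 = 22.9334.

tax = $22.9 per unit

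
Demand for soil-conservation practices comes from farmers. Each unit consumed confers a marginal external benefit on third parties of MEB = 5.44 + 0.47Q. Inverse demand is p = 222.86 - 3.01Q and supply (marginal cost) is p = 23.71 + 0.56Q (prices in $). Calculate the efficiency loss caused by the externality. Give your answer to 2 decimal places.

Market equilibrium (private): 23.71 + 0.56Q = 222.86 - 3.01Q → Q_m = 55.7843.
Social marginal benefit = demand + MEB = 228.30 - 2.54Q.
Set SMB = MC: 228.30 - 2.54Q = 23.71 + 0.56Q → Q* = 65.9968.
Height of the DWL triangle at Q_m is SMB(Q_m) − MC(Q_m) = MEB(Q_m) = 31.6586.
DWL = ½ × 10.2125 × 31.6586 = 161.6567.

DWL = $161.66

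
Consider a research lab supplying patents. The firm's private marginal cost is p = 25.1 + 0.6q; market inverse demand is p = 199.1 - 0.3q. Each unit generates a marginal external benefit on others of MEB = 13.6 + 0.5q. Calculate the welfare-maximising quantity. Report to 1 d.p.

Social marginal cost = private MC − MEB = 11.5 + 0.1q.
Set SMC = demand: 11.5 + 0.1q = 199.1 - 0.3q → q* = 469.0000.

q* = 469.0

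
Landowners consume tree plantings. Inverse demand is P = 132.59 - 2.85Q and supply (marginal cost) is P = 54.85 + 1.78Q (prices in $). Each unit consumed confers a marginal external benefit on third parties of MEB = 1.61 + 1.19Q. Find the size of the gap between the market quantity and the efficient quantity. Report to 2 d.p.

6.28 units

Market equilibrium (private): 54.85 + 1.78Q = 132.59 - 2.85Q → Q_m = 16.7905.
Social marginal benefit = demand + MEB = 134.20 - 1.66Q.
Set SMB = MC: 134.20 - 1.66Q = 54.85 + 1.78Q → Q* = 23.0669.
Gap = |16.7905 − 23.0669| = 6.2764.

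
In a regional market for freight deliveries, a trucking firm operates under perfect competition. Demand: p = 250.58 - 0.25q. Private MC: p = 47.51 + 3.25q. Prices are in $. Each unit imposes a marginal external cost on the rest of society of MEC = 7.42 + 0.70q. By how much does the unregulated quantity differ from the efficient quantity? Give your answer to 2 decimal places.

11.44 units

Market equilibrium (private): 47.51 + 3.25q = 250.58 - 0.25q → q_m = 58.0200.
Social marginal cost = private MC + MEC = 54.93 + 3.95q.
Set SMC = demand: 54.93 + 3.95q = 250.58 - 0.25q → q* = 46.5833.
Gap = |58.0200 − 46.5833| = 11.4367.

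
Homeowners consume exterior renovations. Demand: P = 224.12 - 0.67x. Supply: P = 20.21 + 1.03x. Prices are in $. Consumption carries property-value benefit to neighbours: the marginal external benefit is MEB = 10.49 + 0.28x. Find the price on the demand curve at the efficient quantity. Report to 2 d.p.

Social marginal benefit = demand + MEB = 234.61 - 0.39x.
Set SMB = MC: 234.61 - 0.39x = 20.21 + 1.03x → x* = 150.9859.
Consumer price on the demand curve at x*: 224.12 − 0.67×150.9859 = 122.9594.

P = $122.96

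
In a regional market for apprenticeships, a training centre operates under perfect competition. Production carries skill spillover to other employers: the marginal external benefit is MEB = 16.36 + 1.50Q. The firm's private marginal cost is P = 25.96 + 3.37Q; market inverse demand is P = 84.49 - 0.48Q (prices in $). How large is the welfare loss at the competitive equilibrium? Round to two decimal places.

Market equilibrium (private): 25.96 + 3.37Q = 84.49 - 0.48Q → Q_m = 15.2026.
Social marginal cost = private MC − MEB = 9.60 + 1.87Q.
Set SMC = demand: 9.60 + 1.87Q = 84.49 - 0.48Q → Q* = 31.8681.
Height of the DWL triangle at Q_m is demand(Q_m) − SMC(Q_m) = MEB(Q_m) = 39.1639.
DWL = ½ × 16.6655 × 39.1639 = 326.3430.

DWL = $326.34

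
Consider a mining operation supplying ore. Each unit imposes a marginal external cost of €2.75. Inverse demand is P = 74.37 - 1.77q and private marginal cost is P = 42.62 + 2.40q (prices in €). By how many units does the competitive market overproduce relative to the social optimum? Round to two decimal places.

Market equilibrium (private): 42.62 + 2.40q = 74.37 - 1.77q → q_m = 7.6139.
Social marginal cost = private MC + MEC = 45.37 + 2.40q.
Set SMC = demand: 45.37 + 2.40q = 74.37 - 1.77q → q* = 6.9544.
Gap = |7.6139 − 6.9544| = 0.6595.

0.66 units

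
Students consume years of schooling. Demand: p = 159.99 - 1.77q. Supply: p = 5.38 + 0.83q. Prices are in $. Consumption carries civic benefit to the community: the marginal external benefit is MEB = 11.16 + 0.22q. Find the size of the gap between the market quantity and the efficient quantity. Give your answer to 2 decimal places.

Market equilibrium (private): 5.38 + 0.83q = 159.99 - 1.77q → q_m = 59.4654.
Social marginal benefit = demand + MEB = 171.15 - 1.55q.
Set SMB = MC: 171.15 - 1.55q = 5.38 + 0.83q → q* = 69.6513.
Gap = |59.4654 − 69.6513| = 10.1859.

10.19 units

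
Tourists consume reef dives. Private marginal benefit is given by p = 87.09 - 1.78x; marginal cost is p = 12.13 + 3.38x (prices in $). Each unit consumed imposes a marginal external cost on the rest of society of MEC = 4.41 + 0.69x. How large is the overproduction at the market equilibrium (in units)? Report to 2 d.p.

2.47 units

Market equilibrium (private): 12.13 + 3.38x = 87.09 - 1.78x → x_m = 14.5271.
Social marginal benefit = demand − MEC = 82.68 - 2.47x.
Set SMB = MC: 82.68 - 2.47x = 12.13 + 3.38x → x* = 12.0598.
Gap = |14.5271 − 12.0598| = 2.4673.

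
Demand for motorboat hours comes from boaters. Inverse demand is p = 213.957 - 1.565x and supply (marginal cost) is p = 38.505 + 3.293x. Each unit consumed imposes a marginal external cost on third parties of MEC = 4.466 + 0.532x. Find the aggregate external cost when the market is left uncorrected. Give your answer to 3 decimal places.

508.258

Market equilibrium (private): 38.505 + 3.293x = 213.957 - 1.565x → x_m = 36.1161.
Total external cost = ∫₀^{x_m} (4.466 + 0.532x) dx = 4.466×36.1161 + ½×0.532×36.1161² = 508.2576.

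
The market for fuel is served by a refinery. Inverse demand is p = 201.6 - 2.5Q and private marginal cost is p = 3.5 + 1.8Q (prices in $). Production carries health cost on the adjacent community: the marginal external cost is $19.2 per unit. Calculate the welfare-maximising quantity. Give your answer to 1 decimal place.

Social marginal cost = private MC + MEC = 22.7 + 1.8Q.
Set SMC = demand: 22.7 + 1.8Q = 201.6 - 2.5Q → Q* = 41.6047.

Q* = 41.6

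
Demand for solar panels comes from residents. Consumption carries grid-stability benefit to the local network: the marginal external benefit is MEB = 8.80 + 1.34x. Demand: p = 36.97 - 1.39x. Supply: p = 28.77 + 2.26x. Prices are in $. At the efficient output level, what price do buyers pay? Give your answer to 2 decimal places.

Social marginal benefit = demand + MEB = 45.77 - 0.05x.
Set SMB = MC: 45.77 - 0.05x = 28.77 + 2.26x → x* = 7.3593.
Consumer price on the demand curve at x*: 36.97 − 1.39×7.3593 = 26.7406.

P = $26.74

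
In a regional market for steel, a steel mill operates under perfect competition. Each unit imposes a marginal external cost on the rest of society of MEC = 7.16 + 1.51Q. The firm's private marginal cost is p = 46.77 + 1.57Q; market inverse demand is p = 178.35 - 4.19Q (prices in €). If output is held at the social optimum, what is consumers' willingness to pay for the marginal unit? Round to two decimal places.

P = €106.64

Social marginal cost = private MC + MEC = 53.93 + 3.08Q.
Set SMC = demand: 53.93 + 3.08Q = 178.35 - 4.19Q → Q* = 17.1142.
Consumer price on the demand curve at Q*: 178.35 − 4.19×17.1142 = 106.6415.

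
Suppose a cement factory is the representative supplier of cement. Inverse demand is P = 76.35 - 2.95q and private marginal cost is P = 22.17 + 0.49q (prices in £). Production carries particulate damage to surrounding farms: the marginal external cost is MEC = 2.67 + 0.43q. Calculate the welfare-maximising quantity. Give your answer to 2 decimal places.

Social marginal cost = private MC + MEC = 24.84 + 0.92q.
Set SMC = demand: 24.84 + 0.92q = 76.35 - 2.95q → q* = 13.3101.

q* = 13.31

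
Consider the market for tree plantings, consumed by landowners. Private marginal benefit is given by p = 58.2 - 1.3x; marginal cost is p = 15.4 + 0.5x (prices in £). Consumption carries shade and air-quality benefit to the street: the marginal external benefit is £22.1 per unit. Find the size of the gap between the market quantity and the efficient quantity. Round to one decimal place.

12.3 units

Market equilibrium (private): 15.4 + 0.5x = 58.2 - 1.3x → x_m = 23.7778.
Social marginal benefit = demand + MEB = 80.3 - 1.3x.
Set SMB = MC: 80.3 - 1.3x = 15.4 + 0.5x → x* = 36.0556.
Gap = |23.7778 − 36.0556| = 12.2778.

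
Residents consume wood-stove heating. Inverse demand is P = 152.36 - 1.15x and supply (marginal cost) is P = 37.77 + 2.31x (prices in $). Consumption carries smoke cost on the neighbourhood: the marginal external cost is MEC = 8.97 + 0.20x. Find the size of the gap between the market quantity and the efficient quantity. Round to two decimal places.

Market equilibrium (private): 37.77 + 2.31x = 152.36 - 1.15x → x_m = 33.1185.
Social marginal benefit = demand − MEC = 143.39 - 1.35x.
Set SMB = MC: 143.39 - 1.35x = 37.77 + 2.31x → x* = 28.8579.
Gap = |33.1185 − 28.8579| = 4.2606.

4.26 units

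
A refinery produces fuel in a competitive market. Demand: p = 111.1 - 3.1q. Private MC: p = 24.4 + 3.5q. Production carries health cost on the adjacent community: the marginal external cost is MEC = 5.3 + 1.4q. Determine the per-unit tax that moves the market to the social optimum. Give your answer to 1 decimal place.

Social marginal cost = private MC + MEC = 29.7 + 4.9q.
Set SMC = demand: 29.7 + 4.9q = 111.1 - 3.1q → q* = 10.1750.
The Pigouvian tax equals MEC at q*: 5.3 + 1.4×10.1750 = 19.5450.

tax = 19.5 per unit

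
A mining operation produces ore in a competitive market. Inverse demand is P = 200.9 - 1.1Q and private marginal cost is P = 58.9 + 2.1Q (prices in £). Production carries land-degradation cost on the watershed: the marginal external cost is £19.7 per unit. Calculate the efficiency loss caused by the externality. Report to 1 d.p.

DWL = £60.6

Market equilibrium (private): 58.9 + 2.1Q = 200.9 - 1.1Q → Q_m = 44.3750.
Social marginal cost = private MC + MEC = 78.6 + 2.1Q.
Set SMC = demand: 78.6 + 2.1Q = 200.9 - 1.1Q → Q* = 38.2188.
The loss is the area between SMC and demand from Q* to Q_m; with linear curves that's a triangle of height MEC(Q_m).
DWL = ½ × 6.1562 × 19.7000 = 60.6386.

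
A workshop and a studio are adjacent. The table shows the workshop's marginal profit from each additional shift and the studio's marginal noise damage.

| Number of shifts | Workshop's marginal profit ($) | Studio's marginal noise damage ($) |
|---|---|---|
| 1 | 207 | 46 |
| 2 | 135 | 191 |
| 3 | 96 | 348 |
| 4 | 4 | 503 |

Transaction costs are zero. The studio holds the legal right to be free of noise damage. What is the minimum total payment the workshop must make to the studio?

$46

Efficient level: marginal profit ≥ marginal noise damage through level 1, so k* = 1.
With the studio holding the right, the workshop must at least compensate total damage at k*: 46 = 46.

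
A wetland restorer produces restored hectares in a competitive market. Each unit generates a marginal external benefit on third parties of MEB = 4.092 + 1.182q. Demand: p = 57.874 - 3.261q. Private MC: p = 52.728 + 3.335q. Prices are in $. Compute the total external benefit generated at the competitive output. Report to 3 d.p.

$3.552

Market equilibrium (private): 52.728 + 3.335q = 57.874 - 3.261q → q_m = 0.7802.
Total external benefit = ∫₀^{q_m} (4.092 + 1.182q) dq = 4.092×0.7802 + ½×1.182×0.7802² = 3.5523.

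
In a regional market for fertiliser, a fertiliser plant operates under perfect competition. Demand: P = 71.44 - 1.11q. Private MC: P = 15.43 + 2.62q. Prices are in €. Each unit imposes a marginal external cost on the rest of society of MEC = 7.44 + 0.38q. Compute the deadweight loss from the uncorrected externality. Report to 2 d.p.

DWL = €21.02

Market equilibrium (private): 15.43 + 2.62q = 71.44 - 1.11q → q_m = 15.0161.
Social marginal cost = private MC + MEC = 22.87 + 3.00q.
Set SMC = demand: 22.87 + 3.00q = 71.44 - 1.11q → q* = 11.8175.
The loss is the area between SMC and demand from q* to q_m; with linear curves that's a triangle of height MEC(q_m).
DWL = ½ × 3.1986 × 13.1461 = 21.0246.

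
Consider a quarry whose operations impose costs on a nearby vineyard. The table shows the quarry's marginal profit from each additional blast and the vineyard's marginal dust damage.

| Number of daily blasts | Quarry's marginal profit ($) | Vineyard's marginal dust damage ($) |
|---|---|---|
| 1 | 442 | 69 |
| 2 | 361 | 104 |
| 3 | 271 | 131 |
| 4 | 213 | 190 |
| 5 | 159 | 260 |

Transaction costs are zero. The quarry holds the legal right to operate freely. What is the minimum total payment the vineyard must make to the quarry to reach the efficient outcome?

Left alone the quarry would choose level 5 (marginal profit stays positive).
Efficient level: k* = 4 (marginal profit ≥ marginal dust damage through 4).
The vineyard must at least cover the quarry's forgone profit from cutting 5→4: 159 = 159.

$159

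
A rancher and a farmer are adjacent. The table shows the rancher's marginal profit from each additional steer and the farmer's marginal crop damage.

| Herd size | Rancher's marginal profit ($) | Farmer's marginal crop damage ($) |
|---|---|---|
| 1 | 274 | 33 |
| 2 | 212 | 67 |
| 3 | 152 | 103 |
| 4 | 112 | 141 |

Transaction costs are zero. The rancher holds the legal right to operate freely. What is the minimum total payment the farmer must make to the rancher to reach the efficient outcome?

$112

Left alone the rancher would choose level 4 (marginal profit stays positive).
Efficient level: k* = 3 (marginal profit ≥ marginal crop damage through 3).
The farmer must at least cover the rancher's forgone profit from cutting 4→3: 112 = 112.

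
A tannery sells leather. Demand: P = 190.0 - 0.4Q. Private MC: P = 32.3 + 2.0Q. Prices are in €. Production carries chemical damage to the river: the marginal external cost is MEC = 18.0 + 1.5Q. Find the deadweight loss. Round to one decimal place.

DWL = €1741.9

Market equilibrium (private): 32.3 + 2.0Q = 190.0 - 0.4Q → Q_m = 65.7083.
Social marginal cost = private MC + MEC = 50.3 + 3.5Q.
Set SMC = demand: 50.3 + 3.5Q = 190.0 - 0.4Q → Q* = 35.8205.
Between Q* and Q_m the wedge SMC − demand runs linearly from 0 to MEC(Q_m), so the loss is a triangle.
DWL = ½ × 29.8878 × 116.5625 = 1741.8983.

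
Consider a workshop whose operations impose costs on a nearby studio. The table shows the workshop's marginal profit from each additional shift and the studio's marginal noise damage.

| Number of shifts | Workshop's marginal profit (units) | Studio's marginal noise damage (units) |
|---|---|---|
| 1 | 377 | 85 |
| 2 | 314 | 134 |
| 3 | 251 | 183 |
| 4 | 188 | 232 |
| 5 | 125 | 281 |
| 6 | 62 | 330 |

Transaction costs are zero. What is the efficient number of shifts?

Bargaining reaches the level where marginal profit last exceeds marginal noise damage.
That holds through level 3 (251 ≥ 183) but not at 4 (188 < 232).

3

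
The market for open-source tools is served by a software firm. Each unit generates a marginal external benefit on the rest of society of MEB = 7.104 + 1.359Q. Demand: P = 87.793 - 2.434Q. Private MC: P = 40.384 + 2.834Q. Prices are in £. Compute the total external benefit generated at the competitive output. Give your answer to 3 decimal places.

Market equilibrium (private): 40.384 + 2.834Q = 87.793 - 2.434Q → Q_m = 8.9994.
Total external benefit = ∫₀^{Q_m} (7.104 + 1.359Q) dQ = 7.104×8.9994 + ½×1.359×8.9994² = 118.9639.

£118.964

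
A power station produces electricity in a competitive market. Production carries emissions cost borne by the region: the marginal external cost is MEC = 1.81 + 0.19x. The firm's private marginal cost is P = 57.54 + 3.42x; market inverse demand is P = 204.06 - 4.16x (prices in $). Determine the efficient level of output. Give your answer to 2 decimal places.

Social marginal cost = private MC + MEC = 59.35 + 3.61x.
Set SMC = demand: 59.35 + 3.61x = 204.06 - 4.16x → x* = 18.6242.

x* = 18.62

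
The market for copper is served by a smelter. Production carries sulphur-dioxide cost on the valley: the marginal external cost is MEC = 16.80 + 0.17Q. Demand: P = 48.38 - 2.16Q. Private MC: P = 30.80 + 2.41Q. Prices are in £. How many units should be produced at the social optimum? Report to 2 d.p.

Q* = 0.16

Social marginal cost = private MC + MEC = 47.60 + 2.58Q.
Set SMC = demand: 47.60 + 2.58Q = 48.38 - 2.16Q → Q* = 0.1646.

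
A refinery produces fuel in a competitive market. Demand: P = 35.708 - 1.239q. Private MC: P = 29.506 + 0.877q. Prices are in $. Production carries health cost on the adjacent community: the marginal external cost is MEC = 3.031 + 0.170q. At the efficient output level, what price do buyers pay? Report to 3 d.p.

Social marginal cost = private MC + MEC = 32.537 + 1.047q.
Set SMC = demand: 32.537 + 1.047q = 35.708 - 1.239q → q* = 1.3871.
Consumer price on the demand curve at q*: 35.708 − 1.239×1.3871 = 33.9894.

P = $33.989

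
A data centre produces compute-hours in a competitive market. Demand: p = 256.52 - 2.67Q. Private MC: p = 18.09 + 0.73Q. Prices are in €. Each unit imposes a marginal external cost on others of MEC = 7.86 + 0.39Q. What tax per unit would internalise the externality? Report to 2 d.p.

tax = €31.59 per unit

Social marginal cost = private MC + MEC = 25.95 + 1.12Q.
Set SMC = demand: 25.95 + 1.12Q = 256.52 - 2.67Q → Q* = 60.8364.
The Pigouvian tax equals MEC at Q*: 7.86 + 0.39×60.8364 = 31.5862.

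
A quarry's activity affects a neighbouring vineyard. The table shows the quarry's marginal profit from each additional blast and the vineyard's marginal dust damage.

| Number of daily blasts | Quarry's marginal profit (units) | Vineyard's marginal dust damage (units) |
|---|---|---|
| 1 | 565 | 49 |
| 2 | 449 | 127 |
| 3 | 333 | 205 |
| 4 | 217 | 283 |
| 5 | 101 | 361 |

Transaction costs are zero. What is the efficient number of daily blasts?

Bargaining reaches the level where marginal profit last exceeds marginal dust damage.
That holds through level 3 (333 ≥ 205) but not at 4 (217 < 283).

3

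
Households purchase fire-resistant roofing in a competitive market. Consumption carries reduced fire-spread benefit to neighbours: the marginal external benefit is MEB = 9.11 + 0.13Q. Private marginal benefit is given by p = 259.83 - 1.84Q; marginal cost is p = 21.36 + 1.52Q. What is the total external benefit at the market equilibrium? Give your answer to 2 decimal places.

Market equilibrium (private): 21.36 + 1.52Q = 259.83 - 1.84Q → Q_m = 70.9732.
Total external benefit = ∫₀^{Q_m} (9.11 + 0.13Q) dQ = 9.11×70.9732 + ½×0.13×70.9732² = 973.9835.

973.98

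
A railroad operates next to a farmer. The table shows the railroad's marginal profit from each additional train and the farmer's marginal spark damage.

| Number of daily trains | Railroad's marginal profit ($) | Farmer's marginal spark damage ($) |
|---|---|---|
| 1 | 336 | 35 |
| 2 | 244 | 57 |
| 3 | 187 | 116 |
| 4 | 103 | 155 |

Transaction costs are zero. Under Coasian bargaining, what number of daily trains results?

3

Bargaining reaches the level where marginal profit last exceeds marginal spark damage.
That holds through level 3 (187 ≥ 116) but not at 4 (103 < 155).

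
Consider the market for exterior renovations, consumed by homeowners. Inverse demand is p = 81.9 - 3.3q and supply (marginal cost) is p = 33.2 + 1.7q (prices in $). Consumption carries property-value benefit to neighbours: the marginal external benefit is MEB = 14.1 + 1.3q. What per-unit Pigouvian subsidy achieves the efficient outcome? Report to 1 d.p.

subsidy = $36.2 per unit

Social marginal benefit = demand + MEB = 96.0 - 2.0q.
Set SMB = MC: 96.0 - 2.0q = 33.2 + 1.7q → q* = 16.9730.
The Pigouvian subsidy equals MEB at q*: 14.1 + 1.3×16.9730 = 36.1649.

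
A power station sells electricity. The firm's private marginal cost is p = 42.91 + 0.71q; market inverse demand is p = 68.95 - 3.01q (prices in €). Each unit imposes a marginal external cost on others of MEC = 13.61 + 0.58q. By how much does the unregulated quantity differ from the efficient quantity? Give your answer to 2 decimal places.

Market equilibrium (private): 42.91 + 0.71q = 68.95 - 3.01q → q_m = 7.0000.
Social marginal cost = private MC + MEC = 56.52 + 1.29q.
Set SMC = demand: 56.52 + 1.29q = 68.95 - 3.01q → q* = 2.8907.
Gap = |7.0000 − 2.8907| = 4.1093.

4.11 units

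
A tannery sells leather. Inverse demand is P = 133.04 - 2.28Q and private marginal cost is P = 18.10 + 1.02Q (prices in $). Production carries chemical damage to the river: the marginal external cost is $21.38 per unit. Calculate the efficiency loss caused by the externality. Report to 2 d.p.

DWL = $69.26

Market equilibrium (private): 18.10 + 1.02Q = 133.04 - 2.28Q → Q_m = 34.8303.
Social marginal cost = private MC + MEC = 39.48 + 1.02Q.
Set SMC = demand: 39.48 + 1.02Q = 133.04 - 2.28Q → Q* = 28.3515.
Between Q* and Q_m the wedge SMC − demand runs linearly from 0 to MEC(Q_m), so the loss is a triangle.
DWL = ½ × 6.4788 × 21.3800 = 69.2584.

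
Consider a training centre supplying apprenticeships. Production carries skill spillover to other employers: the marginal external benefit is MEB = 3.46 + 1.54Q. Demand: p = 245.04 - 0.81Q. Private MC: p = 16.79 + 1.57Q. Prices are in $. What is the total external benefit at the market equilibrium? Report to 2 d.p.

$7413.87

Market equilibrium (private): 16.79 + 1.57Q = 245.04 - 0.81Q → Q_m = 95.9034.
Total external benefit = ∫₀^{Q_m} (3.46 + 1.54Q) dQ = 3.46×95.9034 + ½×1.54×95.9034² = 7413.8716.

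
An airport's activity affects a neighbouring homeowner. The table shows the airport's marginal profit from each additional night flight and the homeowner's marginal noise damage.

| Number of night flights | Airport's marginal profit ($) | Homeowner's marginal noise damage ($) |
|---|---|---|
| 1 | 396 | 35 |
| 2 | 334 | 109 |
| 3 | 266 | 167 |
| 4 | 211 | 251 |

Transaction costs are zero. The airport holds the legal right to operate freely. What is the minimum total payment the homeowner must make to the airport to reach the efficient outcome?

Left alone the airport would choose level 4 (marginal profit stays positive).
Efficient level: k* = 3 (marginal profit ≥ marginal noise damage through 3).
The homeowner must at least cover the airport's forgone profit from cutting 4→3: 211 = 211.

$211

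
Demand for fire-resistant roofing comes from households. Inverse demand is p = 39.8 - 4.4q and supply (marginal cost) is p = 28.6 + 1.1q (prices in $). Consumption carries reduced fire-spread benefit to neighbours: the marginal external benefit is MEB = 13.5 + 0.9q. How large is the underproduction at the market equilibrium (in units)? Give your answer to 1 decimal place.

Market equilibrium (private): 28.6 + 1.1q = 39.8 - 4.4q → q_m = 2.0364.
Social marginal benefit = demand + MEB = 53.3 - 3.5q.
Set SMB = MC: 53.3 - 3.5q = 28.6 + 1.1q → q* = 5.3696.
Gap = |2.0364 − 5.3696| = 3.3332.

3.3 units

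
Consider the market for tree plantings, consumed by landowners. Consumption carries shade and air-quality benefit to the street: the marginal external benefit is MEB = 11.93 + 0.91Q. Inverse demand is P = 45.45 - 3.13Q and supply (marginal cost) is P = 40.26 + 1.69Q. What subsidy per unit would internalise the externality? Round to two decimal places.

subsidy = 15.91 per unit

Social marginal benefit = demand + MEB = 57.38 - 2.22Q.
Set SMB = MC: 57.38 - 2.22Q = 40.26 + 1.69Q → Q* = 4.3785.
The Pigouvian subsidy equals MEB at Q*: 11.93 + 0.91×4.3785 = 15.9144.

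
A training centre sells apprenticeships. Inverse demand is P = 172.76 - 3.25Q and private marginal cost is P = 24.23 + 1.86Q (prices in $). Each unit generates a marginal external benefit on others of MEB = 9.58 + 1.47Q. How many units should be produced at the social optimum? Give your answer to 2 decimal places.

Q* = 43.44

Social marginal cost = private MC − MEB = 14.65 + 0.39Q.
Set SMC = demand: 14.65 + 0.39Q = 172.76 - 3.25Q → Q* = 43.4368.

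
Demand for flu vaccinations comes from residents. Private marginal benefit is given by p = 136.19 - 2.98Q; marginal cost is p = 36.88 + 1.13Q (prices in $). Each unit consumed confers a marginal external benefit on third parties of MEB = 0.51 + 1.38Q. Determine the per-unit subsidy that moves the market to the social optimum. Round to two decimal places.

subsidy = $50.97 per unit

Social marginal benefit = demand + MEB = 136.70 - 1.60Q.
Set SMB = MC: 136.70 - 1.60Q = 36.88 + 1.13Q → Q* = 36.5641.
The Pigouvian subsidy equals MEB at Q*: 0.51 + 1.38×36.5641 = 50.9685.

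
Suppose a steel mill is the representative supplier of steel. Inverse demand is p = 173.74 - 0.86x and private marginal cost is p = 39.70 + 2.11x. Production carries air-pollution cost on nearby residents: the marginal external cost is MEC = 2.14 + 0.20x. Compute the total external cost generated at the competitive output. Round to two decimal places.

Market equilibrium (private): 39.70 + 2.11x = 173.74 - 0.86x → x_m = 45.1313.
Total external cost = ∫₀^{x_m} (2.14 + 0.20x) dx = 2.14×45.1313 + ½×0.20×45.1313² = 300.2644.

300.26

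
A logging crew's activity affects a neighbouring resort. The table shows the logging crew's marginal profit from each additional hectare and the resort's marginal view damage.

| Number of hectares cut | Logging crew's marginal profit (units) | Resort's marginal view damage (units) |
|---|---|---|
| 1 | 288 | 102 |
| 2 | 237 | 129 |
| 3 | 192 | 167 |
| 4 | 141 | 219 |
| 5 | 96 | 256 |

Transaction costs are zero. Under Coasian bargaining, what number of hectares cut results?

Bargaining reaches the level where marginal profit last exceeds marginal view damage.
That holds through level 3 (192 ≥ 167) but not at 4 (141 < 219).

3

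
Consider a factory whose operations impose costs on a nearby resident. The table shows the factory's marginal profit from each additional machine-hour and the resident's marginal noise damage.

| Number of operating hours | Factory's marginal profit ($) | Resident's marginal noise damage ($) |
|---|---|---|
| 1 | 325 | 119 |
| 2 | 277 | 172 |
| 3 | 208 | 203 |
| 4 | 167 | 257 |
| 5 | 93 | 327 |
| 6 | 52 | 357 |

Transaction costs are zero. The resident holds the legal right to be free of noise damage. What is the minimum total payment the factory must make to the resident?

Efficient level: marginal profit ≥ marginal noise damage through level 3, so k* = 3.
With the resident holding the right, the factory must at least compensate total damage at k*: 119 + 172 + 203 = 494.

$494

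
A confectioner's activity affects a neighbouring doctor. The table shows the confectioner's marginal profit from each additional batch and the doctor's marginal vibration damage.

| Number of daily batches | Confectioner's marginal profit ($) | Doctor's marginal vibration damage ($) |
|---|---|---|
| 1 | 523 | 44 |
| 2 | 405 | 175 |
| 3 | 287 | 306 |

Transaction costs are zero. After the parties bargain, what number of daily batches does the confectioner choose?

Bargaining reaches the level where marginal profit last exceeds marginal vibration damage.
That holds through level 2 (405 ≥ 175) but not at 3 (287 < 306).

2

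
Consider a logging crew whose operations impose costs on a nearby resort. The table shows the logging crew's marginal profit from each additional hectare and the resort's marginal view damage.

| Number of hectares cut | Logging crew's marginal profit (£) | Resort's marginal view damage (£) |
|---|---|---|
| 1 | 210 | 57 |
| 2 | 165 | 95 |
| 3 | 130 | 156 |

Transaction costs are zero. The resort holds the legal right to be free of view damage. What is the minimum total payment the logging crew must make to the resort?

£152

Efficient level: marginal profit ≥ marginal view damage through level 2, so k* = 2.
With the resort holding the right, the logging crew must at least compensate total damage at k*: 57 + 95 = 152.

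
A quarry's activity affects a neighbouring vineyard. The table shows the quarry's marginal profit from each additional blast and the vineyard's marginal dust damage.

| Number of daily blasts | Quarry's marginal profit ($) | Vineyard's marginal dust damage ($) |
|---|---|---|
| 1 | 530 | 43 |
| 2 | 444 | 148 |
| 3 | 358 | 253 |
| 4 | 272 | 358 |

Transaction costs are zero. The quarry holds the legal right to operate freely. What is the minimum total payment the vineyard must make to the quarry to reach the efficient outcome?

Left alone the quarry would choose level 4 (marginal profit stays positive).
Efficient level: k* = 3 (marginal profit ≥ marginal dust damage through 3).
The vineyard must at least cover the quarry's forgone profit from cutting 4→3: 272 = 272.

$272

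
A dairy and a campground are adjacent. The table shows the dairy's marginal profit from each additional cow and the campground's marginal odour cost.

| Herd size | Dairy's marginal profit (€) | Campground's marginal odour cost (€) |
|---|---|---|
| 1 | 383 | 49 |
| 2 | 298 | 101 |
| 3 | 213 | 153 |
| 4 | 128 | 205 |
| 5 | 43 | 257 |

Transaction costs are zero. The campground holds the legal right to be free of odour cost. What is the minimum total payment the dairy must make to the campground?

€303

Efficient level: marginal profit ≥ marginal odour cost through level 3, so k* = 3.
With the campground holding the right, the dairy must at least compensate total damage at k*: 49 + 101 + 153 = 303.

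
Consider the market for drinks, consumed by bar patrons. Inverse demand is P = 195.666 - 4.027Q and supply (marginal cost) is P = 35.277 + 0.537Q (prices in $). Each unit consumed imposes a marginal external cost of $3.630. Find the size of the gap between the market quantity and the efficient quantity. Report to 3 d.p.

0.795 units

Market equilibrium (private): 35.277 + 0.537Q = 195.666 - 4.027Q → Q_m = 35.1422.
Social marginal benefit = demand − MEC = 192.036 - 4.027Q.
Set SMB = MC: 192.036 - 4.027Q = 35.277 + 0.537Q → Q* = 34.3468.
Gap = |35.1422 − 34.3468| = 0.7954.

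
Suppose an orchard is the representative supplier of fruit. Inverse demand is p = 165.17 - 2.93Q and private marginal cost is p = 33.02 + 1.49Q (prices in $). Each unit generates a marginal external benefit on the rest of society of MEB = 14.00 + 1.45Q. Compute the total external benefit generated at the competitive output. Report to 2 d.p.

Market equilibrium (private): 33.02 + 1.49Q = 165.17 - 2.93Q → Q_m = 29.8982.
Total external benefit = ∫₀^{Q_m} (14.00 + 1.45Q) dQ = 14.00×29.8982 + ½×1.45×29.8982² = 1066.6540.

$1066.65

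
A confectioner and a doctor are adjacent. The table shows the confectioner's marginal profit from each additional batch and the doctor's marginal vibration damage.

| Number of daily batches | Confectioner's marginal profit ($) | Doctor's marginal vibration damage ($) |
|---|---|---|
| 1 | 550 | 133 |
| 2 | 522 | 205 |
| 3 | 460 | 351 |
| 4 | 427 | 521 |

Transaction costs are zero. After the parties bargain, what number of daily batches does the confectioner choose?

Bargaining reaches the level where marginal profit last exceeds marginal vibration damage.
That holds through level 3 (460 ≥ 351) but not at 4 (427 < 521).

3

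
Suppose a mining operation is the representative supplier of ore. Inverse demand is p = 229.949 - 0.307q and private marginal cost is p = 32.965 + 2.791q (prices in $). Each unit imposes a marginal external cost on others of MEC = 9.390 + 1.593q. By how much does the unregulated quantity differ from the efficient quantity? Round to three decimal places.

23.594 units

Market equilibrium (private): 32.965 + 2.791q = 229.949 - 0.307q → q_m = 63.5842.
Social marginal cost = private MC + MEC = 42.355 + 4.384q.
Set SMC = demand: 42.355 + 4.384q = 229.949 - 0.307q → q* = 39.9902.
Gap = |63.5842 − 39.9902| = 23.5940.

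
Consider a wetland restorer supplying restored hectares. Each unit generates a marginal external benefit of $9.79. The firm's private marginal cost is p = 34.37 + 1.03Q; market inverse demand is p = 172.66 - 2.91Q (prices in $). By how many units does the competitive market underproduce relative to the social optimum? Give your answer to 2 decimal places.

Market equilibrium (private): 34.37 + 1.03Q = 172.66 - 2.91Q → Q_m = 35.0990.
Social marginal cost = private MC − MEB = 24.58 + 1.03Q.
Set SMC = demand: 24.58 + 1.03Q = 172.66 - 2.91Q → Q* = 37.5838.
Gap = |35.0990 − 37.5838| = 2.4848.

2.48 units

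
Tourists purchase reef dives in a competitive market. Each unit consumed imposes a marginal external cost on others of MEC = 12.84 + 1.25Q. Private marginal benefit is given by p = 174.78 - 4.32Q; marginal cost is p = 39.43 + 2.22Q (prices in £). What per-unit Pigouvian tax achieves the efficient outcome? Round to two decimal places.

tax = £32.50 per unit

Social marginal benefit = demand − MEC = 161.94 - 5.57Q.
Set SMB = MC: 161.94 - 5.57Q = 39.43 + 2.22Q → Q* = 15.7266.
The Pigouvian tax equals MEC at Q*: 12.84 + 1.25×15.7266 = 32.4983.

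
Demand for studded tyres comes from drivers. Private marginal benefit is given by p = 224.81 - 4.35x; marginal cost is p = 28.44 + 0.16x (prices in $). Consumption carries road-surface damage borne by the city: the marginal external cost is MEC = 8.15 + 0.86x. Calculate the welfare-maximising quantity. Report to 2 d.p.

x* = 35.05

Social marginal benefit = demand − MEC = 216.66 - 5.21x.
Set SMB = MC: 216.66 - 5.21x = 28.44 + 0.16x → x* = 35.0503.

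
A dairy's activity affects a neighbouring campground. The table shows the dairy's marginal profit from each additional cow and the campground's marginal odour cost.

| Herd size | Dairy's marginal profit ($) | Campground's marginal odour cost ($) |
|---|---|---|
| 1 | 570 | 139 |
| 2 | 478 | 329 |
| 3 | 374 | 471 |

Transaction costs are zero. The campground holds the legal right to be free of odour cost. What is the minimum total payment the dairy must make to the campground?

$468

Efficient level: marginal profit ≥ marginal odour cost through level 2, so k* = 2.
With the campground holding the right, the dairy must at least compensate total damage at k*: 139 + 329 = 468.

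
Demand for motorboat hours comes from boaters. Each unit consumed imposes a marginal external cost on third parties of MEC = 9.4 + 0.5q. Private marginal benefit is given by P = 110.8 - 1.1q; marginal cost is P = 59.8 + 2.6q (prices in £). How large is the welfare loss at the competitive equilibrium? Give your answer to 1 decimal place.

Market equilibrium (private): 59.8 + 2.6q = 110.8 - 1.1q → q_m = 13.7838.
Social marginal benefit = demand − MEC = 101.4 - 1.6q.
Set SMB = MC: 101.4 - 1.6q = 59.8 + 2.6q → q* = 9.9048.
Between q* and q_m the wedge MC − SMB runs linearly from 0 to MEC(q_m), so the loss is a triangle.
DWL = ½ × 3.8790 × 16.2919 = 31.5981.

DWL = £31.6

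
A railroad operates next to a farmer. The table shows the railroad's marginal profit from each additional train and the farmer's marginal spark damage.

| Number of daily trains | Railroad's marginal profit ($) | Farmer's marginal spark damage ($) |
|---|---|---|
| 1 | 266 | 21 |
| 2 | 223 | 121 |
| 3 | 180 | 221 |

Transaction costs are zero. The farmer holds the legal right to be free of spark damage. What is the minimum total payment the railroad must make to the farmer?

$142

Efficient level: marginal profit ≥ marginal spark damage through level 2, so k* = 2.
With the farmer holding the right, the railroad must at least compensate total damage at k*: 21 + 121 = 142.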